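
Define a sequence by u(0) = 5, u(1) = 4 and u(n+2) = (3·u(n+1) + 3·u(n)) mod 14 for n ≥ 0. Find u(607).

4

u(0) = 5, u(1) = 4, u(2) = 13, u(3) = 9, u(4) = 10, u(5) = 1, u(6) = 5, u(7) = 4.
The sequence repeats with period 6.
So u(607) = u(0 + ((607-0) mod 6)) = u(1) = 4.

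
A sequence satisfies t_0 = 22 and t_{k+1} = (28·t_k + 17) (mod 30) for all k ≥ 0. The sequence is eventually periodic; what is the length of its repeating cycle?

12

Computing terms: t_0 = 22; t_1 = 3; t_2 = 11; t_3 = 25; t_4 = 27; t_5 = 23; t_6 = 1; t_7 = 15; t_8 = 17; t_9 = 13; t_{10} = 21; t_{11} = 5; t_{12} = 7; t_{13} = 3.
Since t_{13} = t_1 = 3, the sequence is eventually periodic: after a pre-period of length 1 it cycles with period 12.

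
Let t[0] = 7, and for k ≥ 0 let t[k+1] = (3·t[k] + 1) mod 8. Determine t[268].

Listing terms: t[0] = 7; t[1] = 6; t[2] = 3; t[3] = 2; t[4] = 7.
Since t[4] = t[0] = 7, the sequence is periodic with period 4.
So t[268] = t[0 + ((268-0) mod 4)] = t[0] = 7.

7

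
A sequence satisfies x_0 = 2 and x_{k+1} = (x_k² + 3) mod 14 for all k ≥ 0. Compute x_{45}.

5

x_0 = 2,  x_1 = 7,  x_2 = 10,  x_3 = 5,  x_4 = 0,  x_5 = 3,  x_6 = 12,  x_7 = 7.
Since x_7 = x_1 = 7, the sequence is eventually periodic: after a pre-period of length 1 it cycles with period 6.
For k ≥ 1, x_k depends only on (k - 1) mod 6. (45 - 1) mod 6 = 2, so x_{45} = x_3 = 5.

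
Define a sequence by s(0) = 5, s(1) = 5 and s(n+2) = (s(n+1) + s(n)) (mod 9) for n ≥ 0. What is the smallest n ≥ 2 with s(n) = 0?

11

s(0) = 5; s(1) = 5; s(2) = 1; s(3) = 6; s(4) = 7; s(5) = 4; s(6) = 2; s(7) = 6; s(8) = 8; s(9) = 5; s(10) = 4; s(11) = 0; s(12) = 4; s(13) = 4; s(14) = 8; s(15) = 3; s(16) = 2; s(17) = 5; s(18) = 7; s(19) = 3; s(20) = 1; s(21) = 4; s(22) = 5; s(23) = 0; s(24) = 5; s(25) = 5.
The sequence repeats with period 24.
The value 0 first appears (with n ≥ 2) at s(11).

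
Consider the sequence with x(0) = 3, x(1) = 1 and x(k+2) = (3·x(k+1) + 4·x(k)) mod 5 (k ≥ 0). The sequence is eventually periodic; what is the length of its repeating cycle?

10

Computing terms: x(0) = 3,  x(1) = 1,  x(2) = 0,  x(3) = 4,  x(4) = 2,  x(5) = 2,  x(6) = 4,  x(7) = 0,  x(8) = 1,  x(9) = 3,  x(10) = 3,  x(11) = 1.
The sequence repeats with period 10.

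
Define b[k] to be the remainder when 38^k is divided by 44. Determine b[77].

Listing terms: b[0] = 1,  b[1] = 38,  b[2] = 36,  b[3] = 4,  b[4] = 20,  b[5] = 12,  b[6] = 16,  b[7] = 36.
Since b[7] = b[2] = 36, the sequence is eventually periodic: after a pre-period of length 2 it cycles with period 5.
For k ≥ 2, b[k] depends only on (k - 2) mod 5. (77 - 2) mod 5 = 0, so b[77] = b[2] = 36.

36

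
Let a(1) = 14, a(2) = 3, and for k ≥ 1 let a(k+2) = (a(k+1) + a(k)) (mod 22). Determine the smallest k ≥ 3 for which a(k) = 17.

3

a(1) = 14,  a(2) = 3,  a(3) = 17,  a(4) = 20,  a(5) = 15,  a(6) = 13,  a(7) = 6,  a(8) = 19,  a(9) = 3,  a(10) = 0,  a(11) = 3,  a(12) = 3,  a(13) = 6,  a(14) = 9,  a(15) = 15,  a(16) = 2,  a(17) = 17,  a(18) = 19,  a(19) = 14,  a(20) = 11,  a(21) = 3,  a(22) = 14,  a(23) = 17,  a(24) = 9,  a(25) = 4,  a(26) = 13,  a(27) = 17,  a(28) = 8,  a(29) = 3,  a(30) = 11,  a(31) = 14,  a(32) = 3.
The sequence repeats with period 30.
The value 17 first appears (with k ≥ 3) at a(3).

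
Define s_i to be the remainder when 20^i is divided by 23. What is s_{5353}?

21

s_0 = 1,  s_1 = 20,  s_2 = 9,  s_3 = 19,  s_4 = 12,  s_5 = 10,  s_6 = 16,  s_7 = 21,  s_8 = 6,  s_9 = 5,  s_{10} = 8,  s_{11} = 22,  s_{12} = 3,  s_{13} = 14,  s_{14} = 4,  s_{15} = 11,  s_{16} = 13,  s_{17} = 7,  s_{18} = 2,  s_{19} = 17,  s_{20} = 18,  s_{21} = 15,  s_{22} = 1.
The sequence repeats with period 22.
So s_{5353} = s_{0 + ((5353-0) mod 22)} = s_7 = 21.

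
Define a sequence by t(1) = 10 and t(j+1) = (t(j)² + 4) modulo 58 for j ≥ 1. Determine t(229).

Listing terms: t(1) = 10,  t(2) = 46,  t(3) = 32,  t(4) = 42,  t(5) = 28,  t(6) = 34,  t(7) = 0,  t(8) = 4,  t(9) = 20,  t(10) = 56,  t(11) = 8,  t(12) = 10.
Since t(12) = t(1) = 10, the sequence is periodic with period 11.
So t(229) = t(1 + ((229-1) mod 11)) = t(9) = 20.

20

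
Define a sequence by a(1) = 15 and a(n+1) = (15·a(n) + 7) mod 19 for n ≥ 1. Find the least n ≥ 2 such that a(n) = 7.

a(1) = 15, a(2) = 4, a(3) = 10, a(4) = 5, a(5) = 6, a(6) = 2, a(7) = 18, a(8) = 11, a(9) = 1, a(10) = 3, a(11) = 14, a(12) = 8, a(13) = 13, a(14) = 12, a(15) = 16, a(16) = 0, a(17) = 7, a(18) = 17, a(19) = 15.
Since a(19) = a(1) = 15, the sequence is periodic with period 18.
The value 7 first appears (with n ≥ 2) at a(17).

17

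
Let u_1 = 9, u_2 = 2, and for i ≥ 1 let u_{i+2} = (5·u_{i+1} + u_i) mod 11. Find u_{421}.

2

Listing terms: u_1 = 9,  u_2 = 2,  u_3 = 8,  u_4 = 9,  u_5 = 9,  u_6 = 10,  u_7 = 4,  u_8 = 8,  u_9 = 0,  u_{10} = 8,  u_{11} = 7,  u_{12} = 10,  u_{13} = 2,  u_{14} = 9,  u_{15} = 3,  u_{16} = 2,  u_{17} = 2,  u_{18} = 1,  u_{19} = 7,  u_{20} = 3,  u_{21} = 0,  u_{22} = 3,  u_{23} = 4,  u_{24} = 1,  u_{25} = 9,  u_{26} = 2.
The sequence repeats with period 24.
(421 - 1) mod 24 = 12, so u_{421} = u_{13} = 2.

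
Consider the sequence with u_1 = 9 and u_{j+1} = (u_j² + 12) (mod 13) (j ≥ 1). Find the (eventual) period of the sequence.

We have u_1 = 9; u_2 = 2; u_3 = 3; u_4 = 8; u_5 = 11; u_6 = 3.
Since u_6 = u_3 = 3, the sequence is eventually periodic: after a pre-period of length 2 it cycles with period 3.

3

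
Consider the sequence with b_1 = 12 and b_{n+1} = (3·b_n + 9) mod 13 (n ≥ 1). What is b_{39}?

1

We have b_1 = 12; b_2 = 6; b_3 = 1; b_4 = 12.
Since b_4 = b_1 = 12, the sequence is periodic with period 3.
(39 - 1) mod 3 = 2, so b_{39} = b_3 = 1.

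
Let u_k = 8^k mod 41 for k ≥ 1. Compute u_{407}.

2

We have u_1 = 8,  u_2 = 23,  u_3 = 20,  u_4 = 37,  u_5 = 9,  u_6 = 31,  u_7 = 2,  u_8 = 16,  u_9 = 5,  u_{10} = 40,  u_{11} = 33,  u_{12} = 18,  u_{13} = 21,  u_{14} = 4,  u_{15} = 32,  u_{16} = 10,  u_{17} = 39,  u_{18} = 25,  u_{19} = 36,  u_{20} = 1,  u_{21} = 8.
The sequence repeats with period 20.
So u_{407} = u_{1 + ((407-1) mod 20)} = u_7 = 2.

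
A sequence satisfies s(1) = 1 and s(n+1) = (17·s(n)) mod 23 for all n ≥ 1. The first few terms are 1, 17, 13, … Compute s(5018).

17

Listing terms: s(1) = 1,  s(2) = 17,  s(3) = 13,  s(4) = 14,  s(5) = 8,  s(6) = 21,  s(7) = 12,  s(8) = 20,  s(9) = 18,  s(10) = 7,  s(11) = 4,  s(12) = 22,  s(13) = 6,  s(14) = 10,  s(15) = 9,  s(16) = 15,  s(17) = 2,  s(18) = 11,  s(19) = 3,  s(20) = 5,  s(21) = 16,  s(22) = 19,  s(23) = 1.
Since s(23) = s(1) = 1, the sequence is periodic with period 22.
(5018 - 1) mod 22 = 1, so s(5018) = s(2) = 17.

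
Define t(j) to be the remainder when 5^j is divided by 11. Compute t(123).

Listing terms: t(1) = 5; t(2) = 3; t(3) = 4; t(4) = 9; t(5) = 1; t(6) = 5.
Since t(6) = t(1) = 5, the sequence is periodic with period 5.
So t(123) = t(1 + ((123-1) mod 5)) = t(3) = 4.

4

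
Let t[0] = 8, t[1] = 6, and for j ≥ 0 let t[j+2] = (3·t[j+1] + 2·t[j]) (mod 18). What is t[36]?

Computing terms: t[0] = 8,  t[1] = 6,  t[2] = 16,  t[3] = 6,  t[4] = 14,  t[5] = 0,  t[6] = 10,  t[7] = 12,  t[8] = 2,  t[9] = 12,  t[10] = 4,  t[11] = 0,  t[12] = 8,  t[13] = 6.
The sequence repeats with period 12.
(36 - 0) mod 12 = 0, so t[36] = t[0] = 8.

8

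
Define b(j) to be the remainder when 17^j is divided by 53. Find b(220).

Listing terms: b(0) = 1; b(1) = 17; b(2) = 24; b(3) = 37; b(4) = 46; b(5) = 40; b(6) = 44; b(7) = 6; b(8) = 49; b(9) = 38; b(10) = 10; b(11) = 11; b(12) = 28; b(13) = 52; b(14) = 36; b(15) = 29; b(16) = 16; b(17) = 7; b(18) = 13; b(19) = 9; b(20) = 47; b(21) = 4; b(22) = 15; b(23) = 43; b(24) = 42; b(25) = 25; b(26) = 1.
The sequence repeats with period 26.
So b(220) = b(0 + ((220-0) mod 26)) = b(12) = 28.

28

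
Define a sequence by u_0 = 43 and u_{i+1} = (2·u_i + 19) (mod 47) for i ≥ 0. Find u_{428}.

We have u_0 = 43, u_1 = 11, u_2 = 41, u_3 = 7, u_4 = 33, u_5 = 38, u_6 = 1, u_7 = 21, u_8 = 14, u_9 = 0, u_{10} = 19, u_{11} = 10, u_{12} = 39, u_{13} = 3, u_{14} = 25, u_{15} = 22, u_{16} = 16, u_{17} = 4, u_{18} = 27, u_{19} = 26, u_{20} = 24, u_{21} = 20, u_{22} = 12, u_{23} = 43.
Since u_{23} = u_0 = 43, the sequence is periodic with period 23.
So u_{428} = u_{0 + ((428-0) mod 23)} = u_{14} = 25.

25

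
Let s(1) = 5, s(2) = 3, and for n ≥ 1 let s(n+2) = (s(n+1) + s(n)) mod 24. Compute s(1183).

Computing terms: s(1) = 5, s(2) = 3, s(3) = 8, s(4) = 11, s(5) = 19, s(6) = 6, s(7) = 1, s(8) = 7, s(9) = 8, s(10) = 15, s(11) = 23, s(12) = 14, s(13) = 13, s(14) = 3, s(15) = 16, s(16) = 19, s(17) = 11, s(18) = 6, s(19) = 17, s(20) = 23, s(21) = 16, s(22) = 15, s(23) = 7, s(24) = 22, s(25) = 5, s(26) = 3.
The sequence repeats with period 24.
So s(1183) = s(1 + ((1183-1) mod 24)) = s(7) = 1.

1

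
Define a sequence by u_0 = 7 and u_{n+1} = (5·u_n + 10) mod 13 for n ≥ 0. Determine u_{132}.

Listing terms: u_0 = 7, u_1 = 6, u_2 = 1, u_3 = 2, u_4 = 7.
The sequence repeats with period 4.
So u_{132} = u_{0 + ((132-0) mod 4)} = u_0 = 7.

7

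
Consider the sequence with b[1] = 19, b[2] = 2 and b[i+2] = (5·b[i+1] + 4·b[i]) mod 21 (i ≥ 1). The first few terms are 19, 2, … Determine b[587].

20

Computing terms: b[1] = 19; b[2] = 2; b[3] = 2; b[4] = 18; b[5] = 14; b[6] = 16; b[7] = 10; b[8] = 9; b[9] = 1; b[10] = 20; b[11] = 20; b[12] = 12; b[13] = 14; b[14] = 13; b[15] = 16; b[16] = 6; b[17] = 10; b[18] = 11; b[19] = 11; b[20] = 15; b[21] = 14; b[22] = 4; b[23] = 13; b[24] = 18; b[25] = 16; b[26] = 5; b[27] = 5; b[28] = 3; b[29] = 14; b[30] = 19; b[31] = 4; b[32] = 12; b[33] = 13; b[34] = 8; b[35] = 8; b[36] = 9; b[37] = 14; b[38] = 1; b[39] = 19; b[40] = 15; b[41] = 4; b[42] = 17; b[43] = 17; b[44] = 6; b[45] = 14; b[46] = 10; b[47] = 1; b[48] = 3; b[49] = 19; b[50] = 2.
The sequence repeats with period 48.
(587 - 1) mod 48 = 10, so b[587] = b[11] = 20.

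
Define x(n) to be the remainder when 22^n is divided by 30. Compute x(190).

Computing terms: x(0) = 1, x(1) = 22, x(2) = 4, x(3) = 28, x(4) = 16, x(5) = 22.
Since x(5) = x(1) = 22, the sequence is eventually periodic: after a pre-period of length 1 it cycles with period 4.
For n ≥ 1, x(n) depends only on (n - 1) mod 4. (190 - 1) mod 4 = 1, so x(190) = x(2) = 4.

4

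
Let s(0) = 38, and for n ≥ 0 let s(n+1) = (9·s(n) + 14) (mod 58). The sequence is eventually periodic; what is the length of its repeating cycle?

Listing terms: s(0) = 38, s(1) = 8, s(2) = 28, s(3) = 34, s(4) = 30, s(5) = 52, s(6) = 18, s(7) = 2, s(8) = 32, s(9) = 12, s(10) = 6, s(11) = 10, s(12) = 46, s(13) = 22, s(14) = 38.
The sequence repeats with period 14.

14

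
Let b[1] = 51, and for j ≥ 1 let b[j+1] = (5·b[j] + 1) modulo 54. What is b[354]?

Listing terms: b[1] = 51; b[2] = 40; b[3] = 39; b[4] = 34; b[5] = 9; b[6] = 46; b[7] = 15; b[8] = 22; b[9] = 3; b[10] = 16; b[11] = 27; b[12] = 28; b[13] = 33; b[14] = 4; b[15] = 21; b[16] = 52; b[17] = 45; b[18] = 10; b[19] = 51.
Since b[19] = b[1] = 51, the sequence is periodic with period 18.
So b[354] = b[1 + ((354-1) mod 18)] = b[12] = 28.

28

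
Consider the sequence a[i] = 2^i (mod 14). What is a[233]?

4

We have a[0] = 1,  a[1] = 2,  a[2] = 4,  a[3] = 8,  a[4] = 2.
Since a[4] = a[1] = 2, the sequence is eventually periodic: after a pre-period of length 1 it cycles with period 3.
For i ≥ 1, a[i] depends only on (i - 1) mod 3. (233 - 1) mod 3 = 1, so a[233] = a[2] = 4.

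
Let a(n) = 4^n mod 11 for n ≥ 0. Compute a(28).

9

Computing terms: a(0) = 1, a(1) = 4, a(2) = 5, a(3) = 9, a(4) = 3, a(5) = 1.
The sequence repeats with period 5.
So a(28) = a(0 + ((28-0) mod 5)) = a(3) = 9.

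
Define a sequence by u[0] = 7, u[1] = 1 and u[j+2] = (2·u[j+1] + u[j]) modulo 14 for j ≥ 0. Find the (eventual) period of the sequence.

u[0] = 7; u[1] = 1; u[2] = 9; u[3] = 5; u[4] = 5; u[5] = 1; u[6] = 7; u[7] = 1.
Since (u[6], u[7]) = (u[0], u[1]) = (7, 1) (two consecutive terms determine the rest), the sequence is periodic with period 6.

6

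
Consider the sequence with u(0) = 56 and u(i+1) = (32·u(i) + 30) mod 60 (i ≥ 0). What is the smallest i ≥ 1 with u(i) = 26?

4

Computing terms: u(0) = 56; u(1) = 22; u(2) = 14; u(3) = 58; u(4) = 26; u(5) = 22.
Since u(5) = u(1) = 22, the sequence is eventually periodic: after a pre-period of length 1 it cycles with period 4.
The value 26 first appears (with i ≥ 1) at u(4).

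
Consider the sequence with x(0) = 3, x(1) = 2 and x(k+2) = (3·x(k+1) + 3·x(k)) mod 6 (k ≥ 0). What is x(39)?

3

Listing terms: x(0) = 3, x(1) = 2, x(2) = 3, x(3) = 3, x(4) = 0, x(5) = 3, x(6) = 3.
Since (x(5), x(6)) = (x(2), x(3)) = (3, 3) (two consecutive terms determine the rest), the sequence is eventually periodic: after a pre-period of length 2 it cycles with period 3.
For k ≥ 2, x(k) depends only on (k - 2) mod 3. (39 - 2) mod 3 = 1, so x(39) = x(3) = 3.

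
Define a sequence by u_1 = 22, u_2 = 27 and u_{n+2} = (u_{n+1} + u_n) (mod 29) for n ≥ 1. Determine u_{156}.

u_1 = 22,  u_2 = 27,  u_3 = 20,  u_4 = 18,  u_5 = 9,  u_6 = 27,  u_7 = 7,  u_8 = 5,  u_9 = 12,  u_{10} = 17,  u_{11} = 0,  u_{12} = 17,  u_{13} = 17,  u_{14} = 5,  u_{15} = 22,  u_{16} = 27.
The sequence repeats with period 14.
So u_{156} = u_{1 + ((156-1) mod 14)} = u_2 = 27.

27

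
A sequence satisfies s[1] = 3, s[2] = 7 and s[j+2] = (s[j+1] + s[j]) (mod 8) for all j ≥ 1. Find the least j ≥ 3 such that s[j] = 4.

6

We have s[1] = 3, s[2] = 7, s[3] = 2, s[4] = 1, s[5] = 3, s[6] = 4, s[7] = 7, s[8] = 3, s[9] = 2, s[10] = 5, s[11] = 7, s[12] = 4, s[13] = 3, s[14] = 7.
The sequence repeats with period 12.
The value 4 first appears (with j ≥ 3) at s[6].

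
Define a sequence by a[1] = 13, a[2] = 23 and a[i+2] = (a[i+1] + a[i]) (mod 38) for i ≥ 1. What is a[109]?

We have a[1] = 13, a[2] = 23, a[3] = 36, a[4] = 21, a[5] = 19, a[6] = 2, a[7] = 21, a[8] = 23, a[9] = 6, a[10] = 29, a[11] = 35, a[12] = 26, a[13] = 23, a[14] = 11, a[15] = 34, a[16] = 7, a[17] = 3, a[18] = 10, a[19] = 13, a[20] = 23.
Since (a[19], a[20]) = (a[1], a[2]) = (13, 23) (two consecutive terms determine the rest), the sequence is periodic with period 18.
So a[109] = a[1 + ((109-1) mod 18)] = a[1] = 13.

13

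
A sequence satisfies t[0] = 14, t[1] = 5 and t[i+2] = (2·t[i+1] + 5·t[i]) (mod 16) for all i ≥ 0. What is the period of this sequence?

We have t[0] = 14, t[1] = 5, t[2] = 0, t[3] = 9, t[4] = 2, t[5] = 1, t[6] = 12, t[7] = 13, t[8] = 6, t[9] = 13, t[10] = 8, t[11] = 1, t[12] = 10, t[13] = 9, t[14] = 4, t[15] = 5, t[16] = 14, t[17] = 5.
The sequence repeats with period 16.

16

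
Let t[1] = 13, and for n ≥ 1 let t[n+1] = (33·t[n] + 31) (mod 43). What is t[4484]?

Listing terms: t[1] = 13,  t[2] = 30,  t[3] = 32,  t[4] = 12,  t[5] = 40,  t[6] = 18,  t[7] = 23,  t[8] = 16,  t[9] = 0,  t[10] = 31,  t[11] = 22,  t[12] = 26,  t[13] = 29,  t[14] = 42,  t[15] = 41,  t[16] = 8,  t[17] = 37,  t[18] = 5,  t[19] = 24,  t[20] = 6,  t[21] = 14,  t[22] = 20,  t[23] = 3,  t[24] = 1,  t[25] = 21,  t[26] = 36,  t[27] = 15,  t[28] = 10,  t[29] = 17,  t[30] = 33,  t[31] = 2,  t[32] = 11,  t[33] = 7,  t[34] = 4,  t[35] = 34,  t[36] = 35,  t[37] = 25,  t[38] = 39,  t[39] = 28,  t[40] = 9,  t[41] = 27,  t[42] = 19,  t[43] = 13.
The sequence repeats with period 42.
So t[4484] = t[1 + ((4484-1) mod 42)] = t[32] = 11.

11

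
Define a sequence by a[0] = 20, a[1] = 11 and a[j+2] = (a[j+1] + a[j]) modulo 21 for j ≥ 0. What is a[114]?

a[0] = 20,  a[1] = 11,  a[2] = 10,  a[3] = 0,  a[4] = 10,  a[5] = 10,  a[6] = 20,  a[7] = 9,  a[8] = 8,  a[9] = 17,  a[10] = 4,  a[11] = 0,  a[12] = 4,  a[13] = 4,  a[14] = 8,  a[15] = 12,  a[16] = 20,  a[17] = 11.
Since (a[16], a[17]) = (a[0], a[1]) = (20, 11) (two consecutive terms determine the rest), the sequence is periodic with period 16.
So a[114] = a[0 + ((114-0) mod 16)] = a[2] = 10.

10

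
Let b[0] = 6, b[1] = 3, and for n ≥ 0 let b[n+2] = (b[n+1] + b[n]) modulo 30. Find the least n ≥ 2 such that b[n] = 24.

Listing terms: b[0] = 6; b[1] = 3; b[2] = 9; b[3] = 12; b[4] = 21; b[5] = 3; b[6] = 24; b[7] = 27; b[8] = 21; b[9] = 18; b[10] = 9; b[11] = 27; b[12] = 6; b[13] = 3.
The sequence repeats with period 12.
The value 24 first appears (with n ≥ 2) at b[6].

6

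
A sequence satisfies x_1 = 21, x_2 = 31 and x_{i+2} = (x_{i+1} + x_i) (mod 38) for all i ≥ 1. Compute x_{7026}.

x_1 = 21, x_2 = 31, x_3 = 14, x_4 = 7, x_5 = 21, x_6 = 28, x_7 = 11, x_8 = 1, x_9 = 12, x_{10} = 13, x_{11} = 25, x_{12} = 0, x_{13} = 25, x_{14} = 25, x_{15} = 12, x_{16} = 37, x_{17} = 11, x_{18} = 10, x_{19} = 21, x_{20} = 31.
The sequence repeats with period 18.
So x_{7026} = x_{1 + ((7026-1) mod 18)} = x_6 = 28.

28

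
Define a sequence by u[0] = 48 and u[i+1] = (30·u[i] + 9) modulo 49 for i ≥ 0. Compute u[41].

Listing terms: u[0] = 48, u[1] = 28, u[2] = 16, u[3] = 48.
The sequence repeats with period 3.
So u[41] = u[0 + ((41-0) mod 3)] = u[2] = 16.

16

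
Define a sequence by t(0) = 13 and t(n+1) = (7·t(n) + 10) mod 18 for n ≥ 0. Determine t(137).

We have t(0) = 13,  t(1) = 11,  t(2) = 15,  t(3) = 7,  t(4) = 5,  t(5) = 9,  t(6) = 1,  t(7) = 17,  t(8) = 3,  t(9) = 13.
Since t(9) = t(0) = 13, the sequence is periodic with period 9.
So t(137) = t(0 + ((137-0) mod 9)) = t(2) = 15.

15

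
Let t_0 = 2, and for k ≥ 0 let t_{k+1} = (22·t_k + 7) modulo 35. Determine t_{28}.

2

We have t_0 = 2; t_1 = 16; t_2 = 9; t_3 = 30; t_4 = 2.
The sequence repeats with period 4.
(28 - 0) mod 4 = 0, so t_{28} = t_0 = 2.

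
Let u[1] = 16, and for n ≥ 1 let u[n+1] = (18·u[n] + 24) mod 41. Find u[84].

Computing terms: u[1] = 16,  u[2] = 25,  u[3] = 23,  u[4] = 28,  u[5] = 36,  u[6] = 16.
Since u[6] = u[1] = 16, the sequence is periodic with period 5.
(84 - 1) mod 5 = 3, so u[84] = u[4] = 28.

28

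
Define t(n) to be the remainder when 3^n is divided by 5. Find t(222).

Listing terms: t(1) = 3; t(2) = 4; t(3) = 2; t(4) = 1; t(5) = 3.
Since t(5) = t(1) = 3, the sequence is periodic with period 4.
So t(222) = t(1 + ((222-1) mod 4)) = t(2) = 4.

4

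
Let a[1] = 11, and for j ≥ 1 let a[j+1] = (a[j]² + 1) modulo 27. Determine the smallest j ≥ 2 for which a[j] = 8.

3

a[1] = 11; a[2] = 14; a[3] = 8; a[4] = 11.
The sequence repeats with period 3.
The value 8 first appears (with j ≥ 2) at a[3].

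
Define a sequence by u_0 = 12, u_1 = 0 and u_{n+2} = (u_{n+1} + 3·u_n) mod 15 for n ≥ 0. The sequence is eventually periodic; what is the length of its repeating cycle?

Listing terms: u_0 = 12, u_1 = 0, u_2 = 6, u_3 = 6, u_4 = 9, u_5 = 12, u_6 = 9, u_7 = 0, u_8 = 12, u_9 = 12, u_{10} = 3, u_{11} = 9, u_{12} = 3, u_{13} = 0, u_{14} = 9, u_{15} = 9, u_{16} = 6, u_{17} = 3, u_{18} = 6, u_{19} = 0, u_{20} = 3, u_{21} = 3, u_{22} = 12, u_{23} = 6, u_{24} = 12, u_{25} = 0.
The sequence repeats with period 24.

24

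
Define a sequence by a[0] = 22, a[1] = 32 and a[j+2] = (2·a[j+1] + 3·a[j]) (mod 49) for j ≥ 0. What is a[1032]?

36

We have a[0] = 22,  a[1] = 32,  a[2] = 32,  a[3] = 13,  a[4] = 24,  a[5] = 38,  a[6] = 1,  a[7] = 18,  a[8] = 39,  a[9] = 34,  a[10] = 38,  a[11] = 31,  a[12] = 29,  a[13] = 4,  a[14] = 46,  a[15] = 6,  a[16] = 3,  a[17] = 24,  a[18] = 8,  a[19] = 39,  a[20] = 4,  a[21] = 27,  a[22] = 17,  a[23] = 17,  a[24] = 36,  a[25] = 25,  a[26] = 11,  a[27] = 48,  a[28] = 31,  a[29] = 10,  a[30] = 15,  a[31] = 11,  a[32] = 18,  a[33] = 20,  a[34] = 45,  a[35] = 3,  a[36] = 43,  a[37] = 46,  a[38] = 25,  a[39] = 41,  a[40] = 10,  a[41] = 45,  a[42] = 22,  a[43] = 32.
The sequence repeats with period 42.
(1032 - 0) mod 42 = 24, so a[1032] = a[24] = 36.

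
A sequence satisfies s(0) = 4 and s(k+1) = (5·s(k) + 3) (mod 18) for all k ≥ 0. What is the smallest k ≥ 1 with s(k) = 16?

4

s(0) = 4; s(1) = 5; s(2) = 10; s(3) = 17; s(4) = 16; s(5) = 11; s(6) = 4.
Since s(6) = s(0) = 4, the sequence is periodic with period 6.
The value 16 first appears (with k ≥ 1) at s(4).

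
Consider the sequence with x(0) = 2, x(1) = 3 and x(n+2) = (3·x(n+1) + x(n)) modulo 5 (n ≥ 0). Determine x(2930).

1

Listing terms: x(0) = 2; x(1) = 3; x(2) = 1; x(3) = 1; x(4) = 4; x(5) = 3; x(6) = 3; x(7) = 2; x(8) = 4; x(9) = 4; x(10) = 1; x(11) = 2; x(12) = 2; x(13) = 3.
The sequence repeats with period 12.
So x(2930) = x(0 + ((2930-0) mod 12)) = x(2) = 1.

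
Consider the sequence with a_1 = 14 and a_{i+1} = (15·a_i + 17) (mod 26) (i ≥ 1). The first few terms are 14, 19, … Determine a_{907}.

4

We have a_1 = 14; a_2 = 19; a_3 = 16; a_4 = 23; a_5 = 24; a_6 = 13; a_7 = 4; a_8 = 25; a_9 = 2; a_{10} = 21; a_{11} = 20; a_{12} = 5; a_{13} = 14.
Since a_{13} = a_1 = 14, the sequence is periodic with period 12.
So a_{907} = a_{1 + ((907-1) mod 12)} = a_7 = 4.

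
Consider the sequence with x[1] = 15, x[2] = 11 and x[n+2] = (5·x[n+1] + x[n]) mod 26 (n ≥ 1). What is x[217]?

We have x[1] = 15; x[2] = 11; x[3] = 18; x[4] = 23; x[5] = 3; x[6] = 12; x[7] = 11; x[8] = 15; x[9] = 8; x[10] = 3; x[11] = 23; x[12] = 14; x[13] = 15; x[14] = 11.
The sequence repeats with period 12.
(217 - 1) mod 12 = 0, so x[217] = x[1] = 15.

15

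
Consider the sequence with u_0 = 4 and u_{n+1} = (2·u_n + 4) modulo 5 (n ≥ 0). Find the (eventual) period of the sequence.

4

Listing terms: u_0 = 4,  u_1 = 2,  u_2 = 3,  u_3 = 0,  u_4 = 4.
Since u_4 = u_0 = 4, the sequence is periodic with period 4.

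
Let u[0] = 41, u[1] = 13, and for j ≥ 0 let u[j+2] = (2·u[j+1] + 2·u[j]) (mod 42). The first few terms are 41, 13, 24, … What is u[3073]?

34

Listing terms: u[0] = 41; u[1] = 13; u[2] = 24; u[3] = 32; u[4] = 28; u[5] = 36; u[6] = 2; u[7] = 34; u[8] = 30; u[9] = 2; u[10] = 22; u[11] = 6; u[12] = 14; u[13] = 40; u[14] = 24; u[15] = 2; u[16] = 10; u[17] = 24; u[18] = 26; u[19] = 16; u[20] = 0; u[21] = 32; u[22] = 22; u[23] = 24; u[24] = 8; u[25] = 22; u[26] = 18; u[27] = 38; u[28] = 28; u[29] = 6; u[30] = 26; u[31] = 22; u[32] = 12; u[33] = 26; u[34] = 34; u[35] = 36; u[36] = 14; u[37] = 16; u[38] = 18; u[39] = 26; u[40] = 4; u[41] = 18; u[42] = 2; u[43] = 40; u[44] = 0; u[45] = 38; u[46] = 34; u[47] = 18; u[48] = 20; u[49] = 34; u[50] = 24; u[51] = 32.
Since (u[50], u[51]) = (u[2], u[3]) = (24, 32) (two consecutive terms determine the rest), the sequence is eventually periodic: after a pre-period of length 2 it cycles with period 48.
For j ≥ 2, u[j] depends only on (j - 2) mod 48. (3073 - 2) mod 48 = 47, so u[3073] = u[49] = 34.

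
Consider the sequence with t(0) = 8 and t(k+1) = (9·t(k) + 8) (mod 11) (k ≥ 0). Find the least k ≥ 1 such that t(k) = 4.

3

Computing terms: t(0) = 8, t(1) = 3, t(2) = 2, t(3) = 4, t(4) = 0, t(5) = 8.
The sequence repeats with period 5.
The value 4 first appears (with k ≥ 1) at t(3).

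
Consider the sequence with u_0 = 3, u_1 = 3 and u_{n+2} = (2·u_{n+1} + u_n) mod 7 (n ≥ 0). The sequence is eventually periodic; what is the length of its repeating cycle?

6

Computing terms: u_0 = 3, u_1 = 3, u_2 = 2, u_3 = 0, u_4 = 2, u_5 = 4, u_6 = 3, u_7 = 3.
The sequence repeats with period 6.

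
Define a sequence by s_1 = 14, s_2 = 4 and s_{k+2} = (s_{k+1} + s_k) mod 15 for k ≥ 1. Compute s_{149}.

1

We have s_1 = 14,  s_2 = 4,  s_3 = 3,  s_4 = 7,  s_5 = 10,  s_6 = 2,  s_7 = 12,  s_8 = 14,  s_9 = 11,  s_{10} = 10,  s_{11} = 6,  s_{12} = 1,  s_{13} = 7,  s_{14} = 8,  s_{15} = 0,  s_{16} = 8,  s_{17} = 8,  s_{18} = 1,  s_{19} = 9,  s_{20} = 10,  s_{21} = 4,  s_{22} = 14,  s_{23} = 3,  s_{24} = 2,  s_{25} = 5,  s_{26} = 7,  s_{27} = 12,  s_{28} = 4,  s_{29} = 1,  s_{30} = 5,  s_{31} = 6,  s_{32} = 11,  s_{33} = 2,  s_{34} = 13,  s_{35} = 0,  s_{36} = 13,  s_{37} = 13,  s_{38} = 11,  s_{39} = 9,  s_{40} = 5,  s_{41} = 14,  s_{42} = 4.
Since (s_{41}, s_{42}) = (s_1, s_2) = (14, 4) (two consecutive terms determine the rest), the sequence is periodic with period 40.
So s_{149} = s_{1 + ((149-1) mod 40)} = s_{29} = 1.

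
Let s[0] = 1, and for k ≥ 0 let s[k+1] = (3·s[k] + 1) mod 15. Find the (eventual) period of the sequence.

Listing terms: s[0] = 1,  s[1] = 4,  s[2] = 13,  s[3] = 10,  s[4] = 1.
Since s[4] = s[0] = 1, the sequence is periodic with period 4.

4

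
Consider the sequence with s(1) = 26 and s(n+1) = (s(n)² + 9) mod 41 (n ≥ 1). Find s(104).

17

Computing terms: s(1) = 26,  s(2) = 29,  s(3) = 30,  s(4) = 7,  s(5) = 17,  s(6) = 11,  s(7) = 7.
Since s(7) = s(4) = 7, the sequence is eventually periodic: after a pre-period of length 3 it cycles with period 3.
For n ≥ 4, s(n) depends only on (n - 4) mod 3. (104 - 4) mod 3 = 1, so s(104) = s(5) = 17.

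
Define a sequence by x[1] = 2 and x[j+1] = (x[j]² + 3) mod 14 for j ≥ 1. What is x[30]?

3

x[1] = 2; x[2] = 7; x[3] = 10; x[4] = 5; x[5] = 0; x[6] = 3; x[7] = 12; x[8] = 7.
Since x[8] = x[2] = 7, the sequence is eventually periodic: after a pre-period of length 1 it cycles with period 6.
For j ≥ 2, x[j] depends only on (j - 2) mod 6. (30 - 2) mod 6 = 4, so x[30] = x[6] = 3.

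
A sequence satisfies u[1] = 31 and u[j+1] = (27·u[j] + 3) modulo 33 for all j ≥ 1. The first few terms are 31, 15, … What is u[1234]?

Listing terms: u[1] = 31,  u[2] = 15,  u[3] = 12,  u[4] = 30,  u[5] = 21,  u[6] = 9,  u[7] = 15.
Since u[7] = u[2] = 15, the sequence is eventually periodic: after a pre-period of length 1 it cycles with period 5.
For j ≥ 2, u[j] depends only on (j - 2) mod 5. (1234 - 2) mod 5 = 2, so u[1234] = u[4] = 30.

30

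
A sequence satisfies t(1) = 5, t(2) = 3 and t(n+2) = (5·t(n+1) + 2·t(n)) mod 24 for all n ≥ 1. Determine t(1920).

We have t(1) = 5,  t(2) = 3,  t(3) = 1,  t(4) = 11,  t(5) = 9,  t(6) = 19,  t(7) = 17,  t(8) = 3,  t(9) = 1.
Since (t(8), t(9)) = (t(2), t(3)) = (3, 1) (two consecutive terms determine the rest), the sequence is eventually periodic: after a pre-period of length 1 it cycles with period 6.
For n ≥ 2, t(n) depends only on (n - 2) mod 6. (1920 - 2) mod 6 = 4, so t(1920) = t(6) = 19.

19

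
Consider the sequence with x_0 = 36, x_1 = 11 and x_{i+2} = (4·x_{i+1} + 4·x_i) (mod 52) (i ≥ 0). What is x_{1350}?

40

x_0 = 36, x_1 = 11, x_2 = 32, x_3 = 16, x_4 = 36, x_5 = 0, x_6 = 40, x_7 = 4, x_8 = 20, x_9 = 44, x_{10} = 48, x_{11} = 4, x_{12} = 0, x_{13} = 16, x_{14} = 12, x_{15} = 8, x_{16} = 28, x_{17} = 40, x_{18} = 12, x_{19} = 0, x_{20} = 48, x_{21} = 36, x_{22} = 24, x_{23} = 32, x_{24} = 16.
Since (x_{23}, x_{24}) = (x_2, x_3) = (32, 16) (two consecutive terms determine the rest), the sequence is eventually periodic: after a pre-period of length 2 it cycles with period 21.
For i ≥ 2, x_i depends only on (i - 2) mod 21. (1350 - 2) mod 21 = 4, so x_{1350} = x_6 = 40.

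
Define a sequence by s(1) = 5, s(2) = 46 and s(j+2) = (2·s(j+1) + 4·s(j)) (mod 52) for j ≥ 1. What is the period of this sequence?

Listing terms: s(1) = 5; s(2) = 46; s(3) = 8; s(4) = 44; s(5) = 16; s(6) = 0; s(7) = 12; s(8) = 24; s(9) = 44; s(10) = 28; s(11) = 24; s(12) = 4; s(13) = 0; s(14) = 16; s(15) = 32; s(16) = 24; s(17) = 20; s(18) = 32; s(19) = 40; s(20) = 0; s(21) = 4; s(22) = 8; s(23) = 32; s(24) = 44; s(25) = 8; s(26) = 36; s(27) = 0; s(28) = 40; s(29) = 28; s(30) = 8; s(31) = 24; s(32) = 28; s(33) = 48; s(34) = 0; s(35) = 36; s(36) = 20; s(37) = 28; s(38) = 32; s(39) = 20; s(40) = 12; s(41) = 0; s(42) = 48; s(43) = 44; s(44) = 20; s(45) = 8; s(46) = 44.
Since (s(45), s(46)) = (s(3), s(4)) = (8, 44) (two consecutive terms determine the rest), the sequence is eventually periodic: after a pre-period of length 2 it cycles with period 42.

42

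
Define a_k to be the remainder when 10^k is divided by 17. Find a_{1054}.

Computing terms: a_1 = 10,  a_2 = 15,  a_3 = 14,  a_4 = 4,  a_5 = 6,  a_6 = 9,  a_7 = 5,  a_8 = 16,  a_9 = 7,  a_{10} = 2,  a_{11} = 3,  a_{12} = 13,  a_{13} = 11,  a_{14} = 8,  a_{15} = 12,  a_{16} = 1,  a_{17} = 10.
The sequence repeats with period 16.
(1054 - 1) mod 16 = 13, so a_{1054} = a_{14} = 8.

8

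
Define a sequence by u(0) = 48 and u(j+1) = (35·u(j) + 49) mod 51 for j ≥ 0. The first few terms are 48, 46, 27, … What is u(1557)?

28

Computing terms: u(0) = 48; u(1) = 46; u(2) = 27; u(3) = 25; u(4) = 6; u(5) = 4; u(6) = 36; u(7) = 34; u(8) = 15; u(9) = 13; u(10) = 45; u(11) = 43; u(12) = 24; u(13) = 22; u(14) = 3; u(15) = 1; u(16) = 33; u(17) = 31; u(18) = 12; u(19) = 10; u(20) = 42; u(21) = 40; u(22) = 21; u(23) = 19; u(24) = 0; u(25) = 49; u(26) = 30; u(27) = 28; u(28) = 9; u(29) = 7; u(30) = 39; u(31) = 37; u(32) = 18; u(33) = 16; u(34) = 48.
The sequence repeats with period 34.
So u(1557) = u(0 + ((1557-0) mod 34)) = u(27) = 28.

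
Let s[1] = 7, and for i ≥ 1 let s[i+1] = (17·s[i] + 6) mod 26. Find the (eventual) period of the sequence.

We have s[1] = 7,  s[2] = 21,  s[3] = 25,  s[4] = 15,  s[5] = 1,  s[6] = 23,  s[7] = 7.
The sequence repeats with period 6.

6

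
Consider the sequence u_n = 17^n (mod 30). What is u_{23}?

Computing terms: u_1 = 17, u_2 = 19, u_3 = 23, u_4 = 1, u_5 = 17.
Since u_5 = u_1 = 17, the sequence is periodic with period 4.
(23 - 1) mod 4 = 2, so u_{23} = u_3 = 23.

23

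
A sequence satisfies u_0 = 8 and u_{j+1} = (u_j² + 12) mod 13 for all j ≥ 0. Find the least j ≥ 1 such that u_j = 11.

1

Computing terms: u_0 = 8; u_1 = 11; u_2 = 3; u_3 = 8.
The sequence repeats with period 3.
The value 11 first appears (with j ≥ 1) at u_1.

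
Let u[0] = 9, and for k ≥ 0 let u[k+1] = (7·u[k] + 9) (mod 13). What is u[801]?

u[0] = 9,  u[1] = 7,  u[2] = 6,  u[3] = 12,  u[4] = 2,  u[5] = 10,  u[6] = 1,  u[7] = 3,  u[8] = 4,  u[9] = 11,  u[10] = 8,  u[11] = 0,  u[12] = 9.
Since u[12] = u[0] = 9, the sequence is periodic with period 12.
So u[801] = u[0 + ((801-0) mod 12)] = u[9] = 11.

11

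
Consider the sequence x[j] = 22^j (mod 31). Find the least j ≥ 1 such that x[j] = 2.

12

We have x[0] = 1,  x[1] = 22,  x[2] = 19,  x[3] = 15,  x[4] = 20,  x[5] = 6,  x[6] = 8,  x[7] = 21,  x[8] = 28,  x[9] = 27,  x[10] = 5,  x[11] = 17,  x[12] = 2,  x[13] = 13,  x[14] = 7,  x[15] = 30,  x[16] = 9,  x[17] = 12,  x[18] = 16,  x[19] = 11,  x[20] = 25,  x[21] = 23,  x[22] = 10,  x[23] = 3,  x[24] = 4,  x[25] = 26,  x[26] = 14,  x[27] = 29,  x[28] = 18,  x[29] = 24,  x[30] = 1.
Since x[30] = x[0] = 1, the sequence is periodic with period 30.
The value 2 first appears (with j ≥ 1) at x[12].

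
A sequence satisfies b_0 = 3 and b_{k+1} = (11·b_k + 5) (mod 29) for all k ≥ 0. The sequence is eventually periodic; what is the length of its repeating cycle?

We have b_0 = 3, b_1 = 9, b_2 = 17, b_3 = 18, b_4 = 0, b_5 = 5, b_6 = 2, b_7 = 27, b_8 = 12, b_9 = 21, b_{10} = 4, b_{11} = 20, b_{12} = 22, b_{13} = 15, b_{14} = 25, b_{15} = 19, b_{16} = 11, b_{17} = 10, b_{18} = 28, b_{19} = 23, b_{20} = 26, b_{21} = 1, b_{22} = 16, b_{23} = 7, b_{24} = 24, b_{25} = 8, b_{26} = 6, b_{27} = 13, b_{28} = 3.
Since b_{28} = b_0 = 3, the sequence is periodic with period 28.

28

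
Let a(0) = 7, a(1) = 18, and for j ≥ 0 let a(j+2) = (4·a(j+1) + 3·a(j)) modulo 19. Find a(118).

We have a(0) = 7; a(1) = 18; a(2) = 17; a(3) = 8; a(4) = 7; a(5) = 14; a(6) = 1; a(7) = 8; a(8) = 16; a(9) = 12; a(10) = 1; a(11) = 2; a(12) = 11; a(13) = 12; a(14) = 5; a(15) = 18; a(16) = 11; a(17) = 3; a(18) = 7; a(19) = 18.
Since (a(18), a(19)) = (a(0), a(1)) = (7, 18) (two consecutive terms determine the rest), the sequence is periodic with period 18.
(118 - 0) mod 18 = 10, so a(118) = a(10) = 1.

1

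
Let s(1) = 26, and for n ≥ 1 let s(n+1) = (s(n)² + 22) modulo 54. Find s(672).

s(1) = 26, s(2) = 50, s(3) = 38, s(4) = 8, s(5) = 32, s(6) = 20, s(7) = 44, s(8) = 14, s(9) = 2, s(10) = 26.
The sequence repeats with period 9.
(672 - 1) mod 9 = 5, so s(672) = s(6) = 20.

20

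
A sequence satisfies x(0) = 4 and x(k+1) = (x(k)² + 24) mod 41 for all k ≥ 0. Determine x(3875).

34

We have x(0) = 4,  x(1) = 40,  x(2) = 25,  x(3) = 34,  x(4) = 32,  x(5) = 23,  x(6) = 20,  x(7) = 14,  x(8) = 15,  x(9) = 3,  x(10) = 33,  x(11) = 6,  x(12) = 19,  x(13) = 16,  x(14) = 34.
Since x(14) = x(3) = 34, the sequence is eventually periodic: after a pre-period of length 3 it cycles with period 11.
For k ≥ 3, x(k) depends only on (k - 3) mod 11. (3875 - 3) mod 11 = 0, so x(3875) = x(3) = 34.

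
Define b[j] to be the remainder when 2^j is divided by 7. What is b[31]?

2

Listing terms: b[1] = 2; b[2] = 4; b[3] = 1; b[4] = 2.
The sequence repeats with period 3.
(31 - 1) mod 3 = 0, so b[31] = b[1] = 2.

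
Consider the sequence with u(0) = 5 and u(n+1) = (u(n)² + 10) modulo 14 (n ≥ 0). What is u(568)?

u(0) = 5,  u(1) = 7,  u(2) = 3,  u(3) = 5.
The sequence repeats with period 3.
(568 - 0) mod 3 = 1, so u(568) = u(1) = 7.

7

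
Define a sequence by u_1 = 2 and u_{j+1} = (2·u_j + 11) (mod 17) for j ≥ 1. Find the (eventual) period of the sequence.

8

Computing terms: u_1 = 2; u_2 = 15; u_3 = 7; u_4 = 8; u_5 = 10; u_6 = 14; u_7 = 5; u_8 = 4; u_9 = 2.
Since u_9 = u_1 = 2, the sequence is periodic with period 8.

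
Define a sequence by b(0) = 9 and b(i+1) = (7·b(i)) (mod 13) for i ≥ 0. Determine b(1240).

3

Listing terms: b(0) = 9; b(1) = 11; b(2) = 12; b(3) = 6; b(4) = 3; b(5) = 8; b(6) = 4; b(7) = 2; b(8) = 1; b(9) = 7; b(10) = 10; b(11) = 5; b(12) = 9.
Since b(12) = b(0) = 9, the sequence is periodic with period 12.
So b(1240) = b(0 + ((1240-0) mod 12)) = b(4) = 3.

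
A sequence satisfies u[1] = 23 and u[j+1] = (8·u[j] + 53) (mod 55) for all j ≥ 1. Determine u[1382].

Listing terms: u[1] = 23,  u[2] = 17,  u[3] = 24,  u[4] = 25,  u[5] = 33,  u[6] = 42,  u[7] = 4,  u[8] = 30,  u[9] = 18,  u[10] = 32,  u[11] = 34,  u[12] = 50,  u[13] = 13,  u[14] = 47,  u[15] = 44,  u[16] = 20,  u[17] = 48,  u[18] = 52,  u[19] = 29,  u[20] = 10,  u[21] = 23.
Since u[21] = u[1] = 23, the sequence is periodic with period 20.
(1382 - 1) mod 20 = 1, so u[1382] = u[2] = 17.

17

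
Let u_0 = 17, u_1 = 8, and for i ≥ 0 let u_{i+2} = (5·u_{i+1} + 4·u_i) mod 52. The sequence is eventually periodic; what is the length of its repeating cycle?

Computing terms: u_0 = 17,  u_1 = 8,  u_2 = 4,  u_3 = 0,  u_4 = 16,  u_5 = 28,  u_6 = 48,  u_7 = 40,  u_8 = 28,  u_9 = 40,  u_{10} = 0,  u_{11} = 4,  u_{12} = 20,  u_{13} = 12,  u_{14} = 36,  u_{15} = 20,  u_{16} = 36,  u_{17} = 0,  u_{18} = 40,  u_{19} = 44,  u_{20} = 16,  u_{21} = 48,  u_{22} = 44,  u_{23} = 48,  u_{24} = 0,  u_{25} = 36,  u_{26} = 24,  u_{27} = 4,  u_{28} = 12,  u_{29} = 24,  u_{30} = 12,  u_{31} = 0,  u_{32} = 48,  u_{33} = 32,  u_{34} = 40,  u_{35} = 16,  u_{36} = 32,  u_{37} = 16,  u_{38} = 0,  u_{39} = 12,  u_{40} = 8,  u_{41} = 36,  u_{42} = 4,  u_{43} = 8,  u_{44} = 4.
Since (u_{43}, u_{44}) = (u_1, u_2) = (8, 4) (two consecutive terms determine the rest), the sequence is eventually periodic: after a pre-period of length 1 it cycles with period 42.

42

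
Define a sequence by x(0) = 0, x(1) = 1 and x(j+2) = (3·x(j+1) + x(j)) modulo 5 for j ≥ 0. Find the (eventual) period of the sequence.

We have x(0) = 0, x(1) = 1, x(2) = 3, x(3) = 0, x(4) = 3, x(5) = 4, x(6) = 0, x(7) = 4, x(8) = 2, x(9) = 0, x(10) = 2, x(11) = 1, x(12) = 0, x(13) = 1.
The sequence repeats with period 12.

12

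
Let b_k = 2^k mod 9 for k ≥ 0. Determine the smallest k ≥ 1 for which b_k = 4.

2

Computing terms: b_0 = 1, b_1 = 2, b_2 = 4, b_3 = 8, b_4 = 7, b_5 = 5, b_6 = 1.
The sequence repeats with period 6.
The value 4 first appears (with k ≥ 1) at b_2.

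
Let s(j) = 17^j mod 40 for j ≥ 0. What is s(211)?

Listing terms: s(0) = 1,  s(1) = 17,  s(2) = 9,  s(3) = 33,  s(4) = 1.
The sequence repeats with period 4.
So s(211) = s(0 + ((211-0) mod 4)) = s(3) = 33.

33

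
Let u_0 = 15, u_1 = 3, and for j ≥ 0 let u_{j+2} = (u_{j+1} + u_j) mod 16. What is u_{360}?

u_0 = 15,  u_1 = 3,  u_2 = 2,  u_3 = 5,  u_4 = 7,  u_5 = 12,  u_6 = 3,  u_7 = 15,  u_8 = 2,  u_9 = 1,  u_{10} = 3,  u_{11} = 4,  u_{12} = 7,  u_{13} = 11,  u_{14} = 2,  u_{15} = 13,  u_{16} = 15,  u_{17} = 12,  u_{18} = 11,  u_{19} = 7,  u_{20} = 2,  u_{21} = 9,  u_{22} = 11,  u_{23} = 4,  u_{24} = 15,  u_{25} = 3.
Since (u_{24}, u_{25}) = (u_0, u_1) = (15, 3) (two consecutive terms determine the rest), the sequence is periodic with period 24.
So u_{360} = u_{0 + ((360-0) mod 24)} = u_0 = 15.

15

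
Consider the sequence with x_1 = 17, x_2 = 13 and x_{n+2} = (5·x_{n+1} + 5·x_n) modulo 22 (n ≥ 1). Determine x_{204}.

Listing terms: x_1 = 17,  x_2 = 13,  x_3 = 18,  x_4 = 1,  x_5 = 7,  x_6 = 18,  x_7 = 15,  x_8 = 11,  x_9 = 20,  x_{10} = 1,  x_{11} = 17,  x_{12} = 2,  x_{13} = 7,  x_{14} = 1,  x_{15} = 18,  x_{16} = 7,  x_{17} = 15,  x_{18} = 0,  x_{19} = 9,  x_{20} = 1,  x_{21} = 6,  x_{22} = 13,  x_{23} = 7,  x_{24} = 12,  x_{25} = 7,  x_{26} = 7,  x_{27} = 4,  x_{28} = 11,  x_{29} = 9,  x_{30} = 12,  x_{31} = 17,  x_{32} = 13.
Since (x_{31}, x_{32}) = (x_1, x_2) = (17, 13) (two consecutive terms determine the rest), the sequence is periodic with period 30.
So x_{204} = x_{1 + ((204-1) mod 30)} = x_{24} = 12.

12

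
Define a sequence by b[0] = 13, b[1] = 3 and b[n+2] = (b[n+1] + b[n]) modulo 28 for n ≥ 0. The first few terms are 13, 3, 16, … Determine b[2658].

9

Listing terms: b[0] = 13,  b[1] = 3,  b[2] = 16,  b[3] = 19,  b[4] = 7,  b[5] = 26,  b[6] = 5,  b[7] = 3,  b[8] = 8,  b[9] = 11,  b[10] = 19,  b[11] = 2,  b[12] = 21,  b[13] = 23,  b[14] = 16,  b[15] = 11,  b[16] = 27,  b[17] = 10,  b[18] = 9,  b[19] = 19,  b[20] = 0,  b[21] = 19,  b[22] = 19,  b[23] = 10,  b[24] = 1,  b[25] = 11,  b[26] = 12,  b[27] = 23,  b[28] = 7,  b[29] = 2,  b[30] = 9,  b[31] = 11,  b[32] = 20,  b[33] = 3,  b[34] = 23,  b[35] = 26,  b[36] = 21,  b[37] = 19,  b[38] = 12,  b[39] = 3,  b[40] = 15,  b[41] = 18,  b[42] = 5,  b[43] = 23,  b[44] = 0,  b[45] = 23,  b[46] = 23,  b[47] = 18,  b[48] = 13,  b[49] = 3.
The sequence repeats with period 48.
So b[2658] = b[0 + ((2658-0) mod 48)] = b[18] = 9.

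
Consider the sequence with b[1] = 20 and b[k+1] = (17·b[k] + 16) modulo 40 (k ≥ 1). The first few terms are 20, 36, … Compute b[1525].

b[1] = 20; b[2] = 36; b[3] = 28; b[4] = 12; b[5] = 20.
The sequence repeats with period 4.
So b[1525] = b[1 + ((1525-1) mod 4)] = b[1] = 20.

20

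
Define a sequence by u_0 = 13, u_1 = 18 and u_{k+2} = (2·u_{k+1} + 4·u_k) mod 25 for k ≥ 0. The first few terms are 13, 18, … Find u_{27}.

Listing terms: u_0 = 13; u_1 = 18; u_2 = 13; u_3 = 23; u_4 = 23; u_5 = 13; u_6 = 18.
The sequence repeats with period 5.
So u_{27} = u_{0 + ((27-0) mod 5)} = u_2 = 13.

13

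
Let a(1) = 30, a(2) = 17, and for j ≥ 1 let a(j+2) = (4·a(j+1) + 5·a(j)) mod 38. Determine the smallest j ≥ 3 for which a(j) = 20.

We have a(1) = 30,  a(2) = 17,  a(3) = 28,  a(4) = 7,  a(5) = 16,  a(6) = 23,  a(7) = 20,  a(8) = 5,  a(9) = 6,  a(10) = 11,  a(11) = 36,  a(12) = 9,  a(13) = 26,  a(14) = 35,  a(15) = 4,  a(16) = 1,  a(17) = 24,  a(18) = 25,  a(19) = 30,  a(20) = 17.
The sequence repeats with period 18.
The value 20 first appears (with j ≥ 3) at a(7).

7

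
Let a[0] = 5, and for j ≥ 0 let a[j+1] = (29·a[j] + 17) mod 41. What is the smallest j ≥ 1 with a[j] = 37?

16

Listing terms: a[0] = 5,  a[1] = 39,  a[2] = 0,  a[3] = 17,  a[4] = 18,  a[5] = 6,  a[6] = 27,  a[7] = 21,  a[8] = 11,  a[9] = 8,  a[10] = 3,  a[11] = 22,  a[12] = 40,  a[13] = 29,  a[14] = 38,  a[15] = 12,  a[16] = 37,  a[17] = 24,  a[18] = 16,  a[19] = 30,  a[20] = 26,  a[21] = 33,  a[22] = 31,  a[23] = 14,  a[24] = 13,  a[25] = 25,  a[26] = 4,  a[27] = 10,  a[28] = 20,  a[29] = 23,  a[30] = 28,  a[31] = 9,  a[32] = 32,  a[33] = 2,  a[34] = 34,  a[35] = 19,  a[36] = 35,  a[37] = 7,  a[38] = 15,  a[39] = 1,  a[40] = 5.
The sequence repeats with period 40.
The value 37 first appears (with j ≥ 1) at a[16].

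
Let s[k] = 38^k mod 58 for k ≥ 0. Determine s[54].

Computing terms: s[0] = 1; s[1] = 38; s[2] = 52; s[3] = 4; s[4] = 36; s[5] = 34; s[6] = 16; s[7] = 28; s[8] = 20; s[9] = 6; s[10] = 54; s[11] = 22; s[12] = 24; s[13] = 42; s[14] = 30; s[15] = 38.
Since s[15] = s[1] = 38, the sequence is eventually periodic: after a pre-period of length 1 it cycles with period 14.
For k ≥ 1, s[k] depends only on (k - 1) mod 14. (54 - 1) mod 14 = 11, so s[54] = s[12] = 24.

24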